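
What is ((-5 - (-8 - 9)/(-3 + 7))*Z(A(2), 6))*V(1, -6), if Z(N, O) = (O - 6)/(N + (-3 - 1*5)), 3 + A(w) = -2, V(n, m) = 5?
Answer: 0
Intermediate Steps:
A(w) = -5 (A(w) = -3 - 2 = -5)
Z(N, O) = (-6 + O)/(-8 + N) (Z(N, O) = (-6 + O)/(N + (-3 - 5)) = (-6 + O)/(N - 8) = (-6 + O)/(-8 + N))
((-5 - (-8 - 9)/(-3 + 7))*Z(A(2), 6))*V(1, -6) = ((-5 - (-8 - 9)/(-3 + 7))*((-6 + 6)/(-8 - 5)))*5 = ((-5 - (-17)/4)*(0/(-13)))*5 = ((-5 - (-17)/4)*(-1/13*0))*5 = ((-5 - 1*(-17/4))*0)*5 = ((-5 + 17/4)*0)*5 = -¾*0*5 = 0*5 = 0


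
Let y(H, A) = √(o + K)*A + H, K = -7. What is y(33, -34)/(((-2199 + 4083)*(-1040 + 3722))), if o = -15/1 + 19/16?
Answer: 11/1684296 - 17*I*√37/3368592 ≈ 6.5309e-6 - 3.0697e-5*I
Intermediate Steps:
o = -221/16 (o = -15*1 + 19*(1/16) = -15 + 19/16 = -221/16 ≈ -13.813)
y(H, A) = H + 3*I*A*√37/4 (y(H, A) = √(-221/16 - 7)*A + H = √(-333/16)*A + H = (3*I*√37/4)*A + H = 3*I*A*√37/4 + H = H + 3*I*A*√37/4)
y(33, -34)/(((-2199 + 4083)*(-1040 + 3722))) = (33 + (¾)*I*(-34)*√37)/(((-2199 + 4083)*(-1040 + 3722))) = (33 - 51*I*√37/2)/((1884*2682)) = (33 - 51*I*√37/2)/5052888 = (33 - 51*I*√37/2)*(1/5052888) = 11/1684296 - 17*I*√37/3368592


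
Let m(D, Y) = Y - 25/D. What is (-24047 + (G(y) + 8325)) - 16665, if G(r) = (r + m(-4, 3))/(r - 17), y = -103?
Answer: -1036359/32 ≈ -32386.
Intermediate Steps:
m(D, Y) = Y - 25/D
G(r) = (37/4 + r)/(-17 + r) (G(r) = (r + (3 - 25/(-4)))/(r - 17) = (r + (3 - 25*(-¼)))/(-17 + r) = (r + (3 + 25/4))/(-17 + r) = (r + 37/4)/(-17 + r) = (37/4 + r)/(-17 + r))
(-24047 + (G(y) + 8325)) - 16665 = (-24047 + ((37/4 - 103)/(-17 - 103) + 8325)) - 16665 = (-24047 + (-375/4/(-120) + 8325)) - 16665 = (-24047 + (-1/120*(-375/4) + 8325)) - 16665 = (-24047 + (25/32 + 8325)) - 16665 = (-24047 + 266425/32) - 16665 = -503079/32 - 16665 = -1036359/32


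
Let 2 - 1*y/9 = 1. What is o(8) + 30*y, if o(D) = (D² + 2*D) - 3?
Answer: 347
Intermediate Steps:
y = 9 (y = 18 - 9*1 = 18 - 9 = 9)
o(D) = -3 + D² + 2*D
o(8) + 30*y = (-3 + 8² + 2*8) + 30*9 = (-3 + 64 + 16) + 270 = 77 + 270 = 347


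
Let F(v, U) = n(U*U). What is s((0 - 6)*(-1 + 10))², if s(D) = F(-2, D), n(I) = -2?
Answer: 4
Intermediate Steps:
F(v, U) = -2
s(D) = -2
s((0 - 6)*(-1 + 10))² = (-2)² = 4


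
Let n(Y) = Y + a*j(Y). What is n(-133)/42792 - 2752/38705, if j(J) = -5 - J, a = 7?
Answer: -88231669/1656264360 ≈ -0.053271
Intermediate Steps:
n(Y) = -35 - 6*Y (n(Y) = Y + 7*(-5 - Y) = Y + (-35 - 7*Y) = -35 - 6*Y)
n(-133)/42792 - 2752/38705 = (-35 - 6*(-133))/42792 - 2752/38705 = (-35 + 798)*(1/42792) - 2752*1/38705 = 763*(1/42792) - 2752/38705 = 763/42792 - 2752/38705 = -88231669/1656264360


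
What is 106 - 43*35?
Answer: -1399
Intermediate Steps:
106 - 43*35 = 106 - 1505 = -1399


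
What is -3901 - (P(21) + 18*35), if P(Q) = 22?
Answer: -4553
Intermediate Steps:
-3901 - (P(21) + 18*35) = -3901 - (22 + 18*35) = -3901 - (22 + 630) = -3901 - 1*652 = -3901 - 652 = -4553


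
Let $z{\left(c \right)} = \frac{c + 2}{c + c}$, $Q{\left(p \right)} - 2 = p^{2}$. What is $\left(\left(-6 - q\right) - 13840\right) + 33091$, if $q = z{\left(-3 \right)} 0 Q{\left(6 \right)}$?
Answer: $19245$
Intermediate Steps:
$Q{\left(p \right)} = 2 + p^{2}$
$z{\left(c \right)} = \frac{2 + c}{2 c}$
$q = 0$ ($q = \frac{2 - 3}{2 \left(-3\right)} 0 \left(2 + 6^{2}\right) = \frac{1}{2} \left(- \frac{1}{3}\right) \left(-1\right) 0 \left(2 + 36\right) = \frac{1}{6} \cdot 0 \cdot 38 = 0 \cdot 38 = 0$)
$\left(\left(-6 - q\right) - 13840\right) + 33091 = \left(\left(-6 - 0\right) - 13840\right) + 33091 = \left(\left(-6 + 0\right) - 13840\right) + 33091 = \left(-6 - 13840\right) + 33091 = -13846 + 33091 = 19245$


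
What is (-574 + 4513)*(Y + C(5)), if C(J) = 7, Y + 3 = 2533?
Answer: 9993243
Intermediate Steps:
Y = 2530 (Y = -3 + 2533 = 2530)
(-574 + 4513)*(Y + C(5)) = (-574 + 4513)*(2530 + 7) = 3939*2537 = 9993243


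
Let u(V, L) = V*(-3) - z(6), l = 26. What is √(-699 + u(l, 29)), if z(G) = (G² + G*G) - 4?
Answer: 13*I*√5 ≈ 29.069*I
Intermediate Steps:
z(G) = -4 + 2*G² (z(G) = (G² + G²) - 4 = 2*G² - 4 = -4 + 2*G²)
u(V, L) = -68 - 3*V (u(V, L) = V*(-3) - (-4 + 2*6²) = -3*V - (-4 + 2*36) = -3*V - (-4 + 72) = -3*V - 1*68 = -3*V - 68 = -68 - 3*V)
√(-699 + u(l, 29)) = √(-699 + (-68 - 3*26)) = √(-699 + (-68 - 78)) = √(-699 - 146) = √(-845) = 13*I*√5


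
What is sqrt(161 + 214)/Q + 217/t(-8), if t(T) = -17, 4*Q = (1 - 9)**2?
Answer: -217/17 + 5*sqrt(15)/16 ≈ -11.554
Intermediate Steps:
Q = 16 (Q = (1 - 9)**2/4 = (1/4)*(-8)**2 = (1/4)*64 = 16)
sqrt(161 + 214)/Q + 217/t(-8) = sqrt(161 + 214)/16 + 217/(-17) = sqrt(375)*(1/16) + 217*(-1/17) = (5*sqrt(15))*(1/16) - 217/17 = 5*sqrt(15)/16 - 217/17 = -217/17 + 5*sqrt(15)/16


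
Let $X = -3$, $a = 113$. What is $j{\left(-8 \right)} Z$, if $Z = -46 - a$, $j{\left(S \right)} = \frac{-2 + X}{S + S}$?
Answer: $- \frac{795}{16} \approx -49.688$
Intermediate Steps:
$j{\left(S \right)} = - \frac{5}{2 S}$ ($j{\left(S \right)} = \frac{-2 - 3}{S + S} = - \frac{5}{2 S}$)
$Z = -159$ ($Z = -46 - 113 = -159$)
$j{\left(-8 \right)} Z = - \frac{5}{2 \left(-8\right)} \left(-159\right) = \left(- \frac{5}{2}\right) \left(- \frac{1}{8}\right) \left(-159\right) = \frac{5}{16} \left(-159\right) = - \frac{795}{16}$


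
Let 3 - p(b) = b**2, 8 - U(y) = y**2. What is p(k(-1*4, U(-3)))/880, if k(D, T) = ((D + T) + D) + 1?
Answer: -61/880 ≈ -0.069318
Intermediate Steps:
U(y) = 8 - y**2
k(D, T) = 1 + T + 2*D (k(D, T) = (T + 2*D) + 1 = 1 + T + 2*D)
p(b) = 3 - b**2
p(k(-1*4, U(-3)))/880 = (3 - (1 + (8 - 1*(-3)**2) + 2*(-1*4))**2)/880 = (3 - (1 + (8 - 1*9) + 2*(-4))**2)*(1/880) = (3 - (1 + (8 - 9) - 8)**2)*(1/880) = (3 - (1 - 1 - 8)**2)*(1/880) = (3 - 1*(-8)**2)*(1/880) = (3 - 1*64)*(1/880) = (3 - 64)*(1/880) = -61*1/880 = -61/880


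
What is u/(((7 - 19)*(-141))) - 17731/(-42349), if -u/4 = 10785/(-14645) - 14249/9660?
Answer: 214861935781229/506850670245780 ≈ 0.42392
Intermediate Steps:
u = 62571941/7073535 (u = -4*(10785/(-14645) - 14249/9660) = -4*(10785*(-1/14645) - 14249*1/9660) = -4*(-2157/2929 - 14249/9660) = -4*(-62571941/28294140) = 62571941/7073535 ≈ 8.8459)
u/(((7 - 19)*(-141))) - 17731/(-42349) = 62571941/(7073535*(((7 - 19)*(-141)))) - 17731/(-42349) = 62571941/(7073535*((-12*(-141)))) - 17731*(-1/42349) = (62571941/7073535)/1692 + 17731/42349 = (62571941/7073535)*(1/1692) + 17731/42349 = 62571941/11968421220 + 17731/42349 = 214861935781229/506850670245780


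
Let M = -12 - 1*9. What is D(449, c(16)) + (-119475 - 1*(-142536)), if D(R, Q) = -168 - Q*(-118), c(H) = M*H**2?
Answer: -611475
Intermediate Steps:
M = -21 (M = -12 - 9 = -21)
c(H) = -21*H**2
D(R, Q) = -168 + 118*Q (D(R, Q) = -168 - (-118)*Q = -168 + 118*Q)
D(449, c(16)) + (-119475 - 1*(-142536)) = (-168 + 118*(-21*16**2)) + (-119475 - 1*(-142536)) = (-168 + 118*(-21*256)) + (-119475 + 142536) = (-168 + 118*(-5376)) + 23061 = (-168 - 634368) + 23061 = -634536 + 23061 = -611475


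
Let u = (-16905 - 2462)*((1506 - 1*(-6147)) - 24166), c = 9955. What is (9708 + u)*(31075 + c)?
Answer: 13122090648370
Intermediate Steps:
u = 319807271 (u = -19367*((1506 + 6147) - 24166) = -19367*(7653 - 24166) = -19367*(-16513) = 319807271)
(9708 + u)*(31075 + c) = (9708 + 319807271)*(31075 + 9955) = 319816979*41030 = 13122090648370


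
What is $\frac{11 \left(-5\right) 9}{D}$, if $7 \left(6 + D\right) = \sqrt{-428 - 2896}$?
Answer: $\frac{24255}{848} + \frac{1155 i \sqrt{831}}{848} \approx 28.603 + 39.263 i$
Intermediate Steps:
$D = -6 + \frac{2 i \sqrt{831}}{7}$ ($D = -6 + \frac{\sqrt{-428 - 2896}}{7} = -6 + \frac{\sqrt{-3324}}{7} = -6 + \frac{2 i \sqrt{831}}{7} \approx -6.0 + 8.2363 i$)
$\frac{11 \left(-5\right) 9}{D} = \frac{11 \left(-5\right) 9}{-6 + \frac{2 i \sqrt{831}}{7}} = \frac{\left(-55\right) 9}{-6 + \frac{2 i \sqrt{831}}{7}} = - \frac{495}{-6 + \frac{2 i \sqrt{831}}{7}}$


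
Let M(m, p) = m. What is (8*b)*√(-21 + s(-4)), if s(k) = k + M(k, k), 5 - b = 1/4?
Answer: 38*I*√29 ≈ 204.64*I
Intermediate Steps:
b = 19/4 (b = 5 - 1/4 = 5 - 1*¼ = 5 - ¼ = 19/4 ≈ 4.7500)
s(k) = 2*k (s(k) = k + k = 2*k)
(8*b)*√(-21 + s(-4)) = (8*(19/4))*√(-21 + 2*(-4)) = 38*√(-21 - 8) = 38*√(-29) = 38*(I*√29) = 38*I*√29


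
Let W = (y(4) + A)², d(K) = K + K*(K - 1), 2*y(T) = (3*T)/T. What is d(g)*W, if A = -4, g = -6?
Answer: 225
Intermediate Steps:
y(T) = 3/2 (y(T) = ((3*T)/T)/2 = (½)*3 = 3/2)
d(K) = K + K*(-1 + K)
W = 25/4 (W = (3/2 - 4)² = (-5/2)² = 25/4 ≈ 6.2500)
d(g)*W = (-6)²*(25/4) = 36*(25/4) = 225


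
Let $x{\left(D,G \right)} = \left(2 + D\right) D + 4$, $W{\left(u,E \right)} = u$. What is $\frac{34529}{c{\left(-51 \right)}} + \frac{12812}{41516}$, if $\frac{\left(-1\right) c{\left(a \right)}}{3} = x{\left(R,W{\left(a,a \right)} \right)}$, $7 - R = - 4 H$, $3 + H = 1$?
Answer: $- \frac{358347664}{93411} \approx -3836.2$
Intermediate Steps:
$H = -2$ ($H = -3 + 1 = -2$)
$R = -1$ ($R = 7 - \left(-4\right) \left(-2\right) = 7 - 8 = -1$)
$x{\left(D,G \right)} = 4 + D \left(2 + D\right)$ ($x{\left(D,G \right)} = D \left(2 + D\right) + 4 = 4 + D \left(2 + D\right)$)
$c{\left(a \right)} = -9$ ($c{\left(a \right)} = - 3 \left(4 + \left(-1\right)^{2} + 2 \left(-1\right)\right) = - 3 \left(4 + 1 - 2\right) = \left(-3\right) 3 = -9$)
$\frac{34529}{c{\left(-51 \right)}} + \frac{12812}{41516} = \frac{34529}{-9} + \frac{12812}{41516} = 34529 \left(- \frac{1}{9}\right) + 12812 \cdot \frac{1}{41516} = - \frac{34529}{9} + \frac{3203}{10379} = - \frac{358347664}{93411}$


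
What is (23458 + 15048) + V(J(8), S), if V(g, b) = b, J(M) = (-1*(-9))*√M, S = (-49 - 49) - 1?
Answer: 38407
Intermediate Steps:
S = -99 (S = -98 - 1 = -99)
J(M) = 9*√M
(23458 + 15048) + V(J(8), S) = (23458 + 15048) - 99 = 38506 - 99 = 38407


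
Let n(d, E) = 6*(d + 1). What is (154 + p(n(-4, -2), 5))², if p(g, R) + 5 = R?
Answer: 23716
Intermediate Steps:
n(d, E) = 6 + 6*d (n(d, E) = 6*(1 + d) = 6 + 6*d)
p(g, R) = -5 + R
(154 + p(n(-4, -2), 5))² = (154 + (-5 + 5))² = (154 + 0)² = 154² = 23716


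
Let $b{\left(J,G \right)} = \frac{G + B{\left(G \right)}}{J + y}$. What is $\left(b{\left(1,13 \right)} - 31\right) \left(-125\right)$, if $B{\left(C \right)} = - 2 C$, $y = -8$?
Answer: $\frac{25500}{7} \approx 3642.9$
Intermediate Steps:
$b{\left(J,G \right)} = - \frac{G}{-8 + J}$ ($b{\left(J,G \right)} = \frac{G - 2 G}{J - 8} = \frac{\left(-1\right) G}{-8 + J} = - \frac{G}{-8 + J}$)
$\left(b{\left(1,13 \right)} - 31\right) \left(-125\right) = \left(\left(-1\right) 13 \frac{1}{-8 + 1} - 31\right) \left(-125\right) = \left(\left(-1\right) 13 \frac{1}{-7} - 31\right) \left(-125\right) = \left(\left(-1\right) 13 \left(- \frac{1}{7}\right) - 31\right) \left(-125\right) = \left(\frac{13}{7} - 31\right) \left(-125\right) = \left(- \frac{204}{7}\right) \left(-125\right) = \frac{25500}{7}$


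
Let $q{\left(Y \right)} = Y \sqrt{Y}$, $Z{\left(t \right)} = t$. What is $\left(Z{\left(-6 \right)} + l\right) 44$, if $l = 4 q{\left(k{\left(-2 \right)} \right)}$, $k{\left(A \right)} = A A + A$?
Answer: $-264 + 352 \sqrt{2} \approx 233.8$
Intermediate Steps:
$k{\left(A \right)} = A + A^{2}$ ($k{\left(A \right)} = A^{2} + A = A + A^{2}$)
$q{\left(Y \right)} = Y^{\frac{3}{2}}$
$l = 8 \sqrt{2}$ ($l = 4 \left(- 2 \left(1 - 2\right)\right)^{\frac{3}{2}} = 4 \left(\left(-2\right) \left(-1\right)\right)^{\frac{3}{2}} = 4 \cdot 2^{\frac{3}{2}} = 4 \cdot 2 \sqrt{2} = 8 \sqrt{2} \approx 11.314$)
$\left(Z{\left(-6 \right)} + l\right) 44 = \left(-6 + 8 \sqrt{2}\right) 44 = -264 + 352 \sqrt{2}$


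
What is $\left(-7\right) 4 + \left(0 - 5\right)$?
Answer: $-33$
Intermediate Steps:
$\left(-7\right) 4 + \left(0 - 5\right) = -28 - 5 = -33$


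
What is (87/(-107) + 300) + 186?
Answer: 51915/107 ≈ 485.19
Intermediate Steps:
(87/(-107) + 300) + 186 = (87*(-1/107) + 300) + 186 = (-87/107 + 300) + 186 = 32013/107 + 186 = 51915/107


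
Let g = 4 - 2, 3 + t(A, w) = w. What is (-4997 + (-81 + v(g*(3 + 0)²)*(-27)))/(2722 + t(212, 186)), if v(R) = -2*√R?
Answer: -5078/2905 + 162*√2/2905 ≈ -1.6692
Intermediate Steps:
t(A, w) = -3 + w
g = 2
(-4997 + (-81 + v(g*(3 + 0)²)*(-27)))/(2722 + t(212, 186)) = (-4997 + (-81 - 2*3*√2*(-27)))/(2722 + (-3 + 186)) = (-4997 + (-81 - 2*3*√2*(-27)))/(2722 + 183) = (-4997 + (-81 - 2*3*√2*(-27)))/2905 = (-4997 + (-81 - 6*√2*(-27)))*(1/2905) = (-4997 + (-81 + 162*√2))*(1/2905) = (-5078 + 162*√2)*(1/2905) = -5078/2905 + 162*√2/2905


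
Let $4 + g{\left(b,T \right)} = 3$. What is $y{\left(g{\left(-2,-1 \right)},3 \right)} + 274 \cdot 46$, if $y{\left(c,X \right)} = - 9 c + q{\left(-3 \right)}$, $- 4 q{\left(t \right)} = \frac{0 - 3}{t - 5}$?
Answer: $\frac{403613}{32} \approx 12613.0$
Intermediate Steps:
$g{\left(b,T \right)} = -1$ ($g{\left(b,T \right)} = -4 + 3 = -1$)
$q{\left(t \right)} = \frac{3}{4 \left(-5 + t\right)}$ ($q{\left(t \right)} = - \frac{\left(0 - 3\right) \frac{1}{t - 5}}{4} = - \frac{\left(-3\right) \frac{1}{-5 + t}}{4} = \frac{3}{4 \left(-5 + t\right)}$)
$y{\left(c,X \right)} = - \frac{3}{32} - 9 c$ ($y{\left(c,X \right)} = - 9 c + \frac{3}{4 \left(-5 - 3\right)} = - 9 c + \frac{3}{4 \left(-8\right)} = - 9 c + \frac{3}{4} \left(- \frac{1}{8}\right) = - 9 c - \frac{3}{32} = - \frac{3}{32} - 9 c$)
$y{\left(g{\left(-2,-1 \right)},3 \right)} + 274 \cdot 46 = \left(- \frac{3}{32} - -9\right) + 274 \cdot 46 = \left(- \frac{3}{32} + 9\right) + 12604 = \frac{285}{32} + 12604 = \frac{403613}{32}$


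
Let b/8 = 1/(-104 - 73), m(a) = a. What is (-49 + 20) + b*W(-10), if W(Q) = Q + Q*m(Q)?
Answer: -1951/59 ≈ -33.068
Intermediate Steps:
b = -8/177 (b = 8/(-104 - 73) = 8/(-177) = 8*(-1/177) = -8/177 ≈ -0.045198)
W(Q) = Q + Q**2 (W(Q) = Q + Q*Q = Q + Q**2)
(-49 + 20) + b*W(-10) = (-49 + 20) - (-80)*(1 - 10)/177 = -29 - (-80)*(-9)/177 = -29 - 8/177*90 = -29 - 240/59 = -1951/59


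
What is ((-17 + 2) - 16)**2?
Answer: 961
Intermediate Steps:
((-17 + 2) - 16)**2 = (-15 - 16)**2 = (-31)**2 = 961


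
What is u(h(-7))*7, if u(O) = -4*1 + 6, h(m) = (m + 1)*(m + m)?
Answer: 14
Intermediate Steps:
h(m) = 2*m*(1 + m) (h(m) = (1 + m)*(2*m) = 2*m*(1 + m))
u(O) = 2 (u(O) = -4 + 6 = 2)
u(h(-7))*7 = 2*7 = 14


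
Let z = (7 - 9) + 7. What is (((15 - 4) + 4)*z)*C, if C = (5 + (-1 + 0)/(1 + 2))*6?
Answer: 2100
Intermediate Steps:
C = 28 (C = (5 - 1/3)*6 = (14/3)*6 = 28)
z = 5 (z = -2 + 7 = 5)
(((15 - 4) + 4)*z)*C = (((15 - 4) + 4)*5)*28 = ((11 + 4)*5)*28 = (15*5)*28 = 75*28 = 2100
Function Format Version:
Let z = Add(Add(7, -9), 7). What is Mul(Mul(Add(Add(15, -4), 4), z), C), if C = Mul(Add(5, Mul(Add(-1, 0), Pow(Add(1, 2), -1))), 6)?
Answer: 2100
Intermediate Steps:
C = 28 (C = Mul(Add(5, Mul(-1, Pow(3, -1))), 6) = Mul(Add(5, Mul(-1, Rational(1, 3))), 6) = Mul(Add(5, Rational(-1, 3)), 6) = Mul(Rational(14, 3), 6) = 28)
z = 5 (z = Add(-2, 7) = 5)
Mul(Mul(Add(Add(15, -4), 4), z), C) = Mul(Mul(Add(Add(15, -4), 4), 5), 28) = Mul(Mul(Add(11, 4), 5), 28) = Mul(Mul(15, 5), 28) = Mul(75, 28) = 2100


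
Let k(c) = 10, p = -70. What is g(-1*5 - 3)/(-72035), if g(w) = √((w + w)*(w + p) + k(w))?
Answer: -√1258/72035 ≈ -0.00049238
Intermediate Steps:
g(w) = √(10 + 2*w*(-70 + w)) (g(w) = √((w + w)*(w - 70) + 10) = √((2*w)*(-70 + w) + 10) = √(2*w*(-70 + w) + 10) = √(10 + 2*w*(-70 + w)))
g(-1*5 - 3)/(-72035) = √(10 - 140*(-1*5 - 3) + 2*(-1*5 - 3)²)/(-72035) = √(10 - 140*(-5 - 3) + 2*(-5 - 3)²)*(-1/72035) = √(10 - 140*(-8) + 2*(-8)²)*(-1/72035) = √(10 + 1120 + 2*64)*(-1/72035) = √(10 + 1120 + 128)*(-1/72035) = √1258*(-1/72035) = -√1258/72035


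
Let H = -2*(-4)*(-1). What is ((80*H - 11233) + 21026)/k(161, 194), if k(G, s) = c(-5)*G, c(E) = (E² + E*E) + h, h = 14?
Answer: 9153/10304 ≈ 0.88830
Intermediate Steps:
H = -8 (H = 8*(-1) = -8)
c(E) = 14 + 2*E² (c(E) = (E² + E*E) + 14 = (E² + E²) + 14 = 2*E² + 14 = 14 + 2*E²)
k(G, s) = 64*G (k(G, s) = (14 + 2*(-5)²)*G = (14 + 2*25)*G = (14 + 50)*G = 64*G)
((80*H - 11233) + 21026)/k(161, 194) = ((80*(-8) - 11233) + 21026)/((64*161)) = ((-640 - 11233) + 21026)/10304 = (-11873 + 21026)*(1/10304) = 9153*(1/10304) = 9153/10304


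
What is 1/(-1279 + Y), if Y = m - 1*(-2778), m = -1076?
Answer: 1/423 ≈ 0.0023641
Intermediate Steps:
Y = 1702 (Y = -1076 - 1*(-2778) = -1076 + 2778 = 1702)
1/(-1279 + Y) = 1/(-1279 + 1702) = 1/423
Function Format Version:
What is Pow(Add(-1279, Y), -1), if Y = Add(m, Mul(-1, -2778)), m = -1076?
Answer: Rational(1, 423) ≈ 0.0023641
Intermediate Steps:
Y = 1702 (Y = Add(-1076, Mul(-1, -2778)) = Add(-1076, 2778) = 1702)
Pow(Add(-1279, Y), -1) = Pow(Add(-1279, 1702), -1) = Pow(423, -1) = Rational(1, 423)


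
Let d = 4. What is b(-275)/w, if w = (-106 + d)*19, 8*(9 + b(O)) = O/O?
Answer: 71/15504 ≈ 0.0045795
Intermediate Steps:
b(O) = -71/8 (b(O) = -9 + (O/O)/8 = -9 + (⅛)*1 = -9 + ⅛ = -71/8)
w = -1938 (w = (-106 + 4)*19 = -102*19 = -1938)
b(-275)/w = -71/8/(-1938) = -71/8*(-1/1938) = 71/15504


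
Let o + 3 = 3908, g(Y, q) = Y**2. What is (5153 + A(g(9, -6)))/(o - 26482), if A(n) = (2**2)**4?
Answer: -5409/22577 ≈ -0.23958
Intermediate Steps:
A(n) = 256 (A(n) = 4**4 = 256)
o = 3905 (o = -3 + 3908 = 3905)
(5153 + A(g(9, -6)))/(o - 26482) = (5153 + 256)/(3905 - 26482) = 5409/(-22577) = 5409*(-1/22577) = -5409/22577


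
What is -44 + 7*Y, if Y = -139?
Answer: -1017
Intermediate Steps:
-44 + 7*Y = -44 + 7*(-139) = -44 - 973 = -1017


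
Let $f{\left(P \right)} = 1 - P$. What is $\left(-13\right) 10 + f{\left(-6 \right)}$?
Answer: $-123$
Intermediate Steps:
$\left(-13\right) 10 + f{\left(-6 \right)} = \left(-13\right) 10 + \left(1 - -6\right) = -130 + \left(1 + 6\right) = -130 + 7 = -123$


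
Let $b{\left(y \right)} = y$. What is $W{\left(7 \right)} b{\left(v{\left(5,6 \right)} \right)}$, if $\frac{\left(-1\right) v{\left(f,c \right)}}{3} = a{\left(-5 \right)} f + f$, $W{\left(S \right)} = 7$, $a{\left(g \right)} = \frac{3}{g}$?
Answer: $-42$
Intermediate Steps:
$v{\left(f,c \right)} = - \frac{6 f}{5}$ ($v{\left(f,c \right)} = - 3 \left(\frac{3}{-5} f + f\right) = - 3 \left(3 \left(- \frac{1}{5}\right) f + f\right) = - 3 \left(- \frac{3 f}{5} + f\right) = - 3 \frac{2 f}{5} = - \frac{6 f}{5}$)
$W{\left(7 \right)} b{\left(v{\left(5,6 \right)} \right)} = 7 \left(\left(- \frac{6}{5}\right) 5\right) = 7 \left(-6\right) = -42$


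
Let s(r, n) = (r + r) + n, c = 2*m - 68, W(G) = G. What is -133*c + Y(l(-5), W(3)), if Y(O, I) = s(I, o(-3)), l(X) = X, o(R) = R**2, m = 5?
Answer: 7729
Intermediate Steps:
c = -58 (c = 2*5 - 68 = 10 - 68 = -58)
s(r, n) = n + 2*r (s(r, n) = 2*r + n = n + 2*r)
Y(O, I) = 9 + 2*I (Y(O, I) = (-3)**2 + 2*I = 9 + 2*I)
-133*c + Y(l(-5), W(3)) = -133*(-58) + (9 + 2*3) = 7714 + (9 + 6) = 7714 + 15 = 7729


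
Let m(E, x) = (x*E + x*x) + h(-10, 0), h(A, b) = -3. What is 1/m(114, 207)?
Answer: 1/66444 ≈ 1.5050e-5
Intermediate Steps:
m(E, x) = -3 + x² + E*x (m(E, x) = (x*E + x*x) - 3 = (E*x + x²) - 3 = (x² + E*x) - 3 = -3 + x² + E*x)
1/m(114, 207) = 1/(-3 + 207² + 114*207) = 1/(-3 + 42849 + 23598) = 1/66444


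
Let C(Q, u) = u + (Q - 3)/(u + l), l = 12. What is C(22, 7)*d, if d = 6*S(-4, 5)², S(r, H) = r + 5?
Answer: 48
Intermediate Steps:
S(r, H) = 5 + r
C(Q, u) = u + (-3 + Q)/(12 + u) (C(Q, u) = u + (Q - 3)/(u + 12) = u + (-3 + Q)/(12 + u))
d = 6 (d = 6*(5 - 4)² = 6*1² = 6*1 = 6)
C(22, 7)*d = ((-3 + 22 + 7² + 12*7)/(12 + 7))*6 = ((-3 + 22 + 49 + 84)/19)*6 = ((1/19)*152)*6 = 8*6 = 48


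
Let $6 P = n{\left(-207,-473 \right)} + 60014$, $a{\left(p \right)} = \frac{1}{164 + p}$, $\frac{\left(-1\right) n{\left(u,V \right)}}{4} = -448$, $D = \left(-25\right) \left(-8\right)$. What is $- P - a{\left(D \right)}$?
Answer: $- \frac{3749565}{364} \approx -10301.0$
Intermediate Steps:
$D = 200$
$n{\left(u,V \right)} = 1792$ ($n{\left(u,V \right)} = \left(-4\right) \left(-448\right) = 1792$)
$P = 10301$ ($P = \frac{1792 + 60014}{6} = \frac{1}{6} \cdot 61806 = 10301$)
$- P - a{\left(D \right)} = \left(-1\right) 10301 - \frac{1}{164 + 200} = -10301 - \frac{1}{364} = - \frac{3749565}{364}$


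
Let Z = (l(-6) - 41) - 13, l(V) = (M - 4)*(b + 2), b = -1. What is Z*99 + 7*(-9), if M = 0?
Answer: -5805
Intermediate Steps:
l(V) = -4 (l(V) = (0 - 4)*(-1 + 2) = -4*1 = -4)
Z = -58 (Z = (-4 - 41) - 13 = -45 - 13 = -58)
Z*99 + 7*(-9) = -58*99 + 7*(-9) = -5742 - 63 = -5805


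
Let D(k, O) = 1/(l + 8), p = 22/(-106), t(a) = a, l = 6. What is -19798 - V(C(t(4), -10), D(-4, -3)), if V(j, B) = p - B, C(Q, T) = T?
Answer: -14689909/742 ≈ -19798.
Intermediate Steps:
p = -11/53 (p = 22*(-1/106) = -11/53 ≈ -0.20755)
D(k, O) = 1/14 (D(k, O) = 1/(6 + 8) = 1/14)
V(j, B) = -11/53 - B
-19798 - V(C(t(4), -10), D(-4, -3)) = -19798 - (-11/53 - 1*1/14) = -19798 - (-11/53 - 1/14) = -19798 - 1*(-207/742) = -19798 + 207/742 = -14689909/742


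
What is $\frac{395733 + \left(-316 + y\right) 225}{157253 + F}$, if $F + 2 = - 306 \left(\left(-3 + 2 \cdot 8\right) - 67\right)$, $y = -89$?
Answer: $\frac{101536}{57925} \approx 1.7529$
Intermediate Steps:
$F = 16522$ ($F = -2 - 306 \left(\left(-3 + 2 \cdot 8\right) - 67\right) = -2 - 306 \left(\left(-3 + 16\right) - 67\right) = -2 - 306 \left(13 - 67\right) = -2 - -16524 = -2 + 16524 = 16522$)
$\frac{395733 + \left(-316 + y\right) 225}{157253 + F} = \frac{395733 + \left(-316 - 89\right) 225}{157253 + 16522} = \frac{395733 - 91125}{173775} = \left(395733 - 91125\right) \frac{1}{173775} = 304608 \cdot \frac{1}{173775} = \frac{101536}{57925}$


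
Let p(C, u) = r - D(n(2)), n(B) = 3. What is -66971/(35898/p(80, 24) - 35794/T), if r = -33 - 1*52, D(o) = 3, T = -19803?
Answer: 58353975372/353869111 ≈ 164.90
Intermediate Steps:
r = -85 (r = -33 - 52 = -85)
p(C, u) = -88 (p(C, u) = -85 - 1*3 = -85 - 3 = -88)
-66971/(35898/p(80, 24) - 35794/T) = -66971/(35898/(-88) - 35794/(-19803)) = -66971/(35898*(-1/88) - 35794*(-1/19803)) = -66971/(-17949/44 + 35794/19803) = -66971/(-353869111/871332) = -66971*(-871332/353869111) = 58353975372/353869111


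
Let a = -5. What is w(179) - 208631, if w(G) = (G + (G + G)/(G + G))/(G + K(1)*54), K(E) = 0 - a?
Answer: -93675139/449 ≈ -2.0863e+5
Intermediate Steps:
K(E) = 5 (K(E) = 0 - 1*(-5) = 0 + 5 = 5)
w(G) = (1 + G)/(270 + G) (w(G) = (G + (G + G)/(G + G))/(G + 5*54) = (G + (2*G)/((2*G)))/(G + 270) = (G + (2*G)*(1/(2*G)))/(270 + G) = (G + 1)/(270 + G) = (1 + G)/(270 + G))
w(179) - 208631 = (1 + 179)/(270 + 179) - 208631 = 180/449 - 208631 = -93675139/449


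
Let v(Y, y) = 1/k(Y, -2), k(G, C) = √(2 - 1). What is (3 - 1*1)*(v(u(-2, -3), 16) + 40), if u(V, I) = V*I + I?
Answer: 82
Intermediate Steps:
u(V, I) = I + I*V (u(V, I) = I*V + I = I + I*V)
k(G, C) = 1 (k(G, C) = √1 = 1)
v(Y, y) = 1 (v(Y, y) = 1/1 = 1)
(3 - 1*1)*(v(u(-2, -3), 16) + 40) = (3 - 1*1)*(1 + 40) = (3 - 1)*41 = 2*41 = 82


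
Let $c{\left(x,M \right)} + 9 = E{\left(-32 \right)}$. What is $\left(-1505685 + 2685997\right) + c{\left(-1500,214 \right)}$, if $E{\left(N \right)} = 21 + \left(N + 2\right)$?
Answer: $1180294$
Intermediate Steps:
$E{\left(N \right)} = 23 + N$ ($E{\left(N \right)} = 21 + \left(2 + N\right) = 23 + N$)
$c{\left(x,M \right)} = -18$ ($c{\left(x,M \right)} = -9 + \left(23 - 32\right) = -9 - 9 = -18$)
$\left(-1505685 + 2685997\right) + c{\left(-1500,214 \right)} = \left(-1505685 + 2685997\right) - 18 = 1180312 - 18 = 1180294$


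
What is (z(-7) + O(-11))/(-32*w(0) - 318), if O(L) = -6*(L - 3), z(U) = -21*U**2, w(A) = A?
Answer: 315/106 ≈ 2.9717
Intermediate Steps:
O(L) = 18 - 6*L (O(L) = -6*(-3 + L) = 18 - 6*L)
(z(-7) + O(-11))/(-32*w(0) - 318) = (-21*(-7)**2 + (18 - 6*(-11)))/(-32*0 - 318) = (-21*49 + (18 + 66))/(0 - 318) = (-1029 + 84)/(-318) = -945*(-1/318) = 315/106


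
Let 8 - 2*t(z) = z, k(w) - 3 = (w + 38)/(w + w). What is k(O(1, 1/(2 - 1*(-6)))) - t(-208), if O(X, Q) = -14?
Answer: -741/7 ≈ -105.86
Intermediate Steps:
k(w) = 3 + (38 + w)/(2*w) (k(w) = 3 + (w + 38)/(w + w) = 3 + (38 + w)/((2*w)) = 3 + (38 + w)*(1/(2*w)) = 3 + (38 + w)/(2*w))
t(z) = 4 - z/2
k(O(1, 1/(2 - 1*(-6)))) - t(-208) = (7/2 + 19/(-14)) - (4 - 1/2*(-208)) = (7/2 + 19*(-1/14)) - (4 + 104) = (7/2 - 19/14) - 1*108 = 15/7 - 108 = -741/7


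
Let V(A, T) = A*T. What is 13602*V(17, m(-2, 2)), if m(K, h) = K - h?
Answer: -924936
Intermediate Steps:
13602*V(17, m(-2, 2)) = 13602*(17*(-2 - 1*2)) = 13602*(17*(-2 - 2)) = 13602*(17*(-4)) = 13602*(-68) = -924936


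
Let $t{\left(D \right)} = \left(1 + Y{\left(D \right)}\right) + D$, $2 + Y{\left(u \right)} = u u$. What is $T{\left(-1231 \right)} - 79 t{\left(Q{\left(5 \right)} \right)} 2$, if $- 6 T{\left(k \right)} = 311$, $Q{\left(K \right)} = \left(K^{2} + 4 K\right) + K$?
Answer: $- \frac{2416763}{6} \approx -4.0279 \cdot 10^{5}$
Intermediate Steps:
$Y{\left(u \right)} = -2 + u^{2}$ ($Y{\left(u \right)} = -2 + u u = -2 + u^{2}$)
$Q{\left(K \right)} = K^{2} + 5 K$
$t{\left(D \right)} = -1 + D + D^{2}$ ($t{\left(D \right)} = \left(1 + \left(-2 + D^{2}\right)\right) + D = \left(-1 + D^{2}\right) + D = -1 + D + D^{2}$)
$T{\left(k \right)} = - \frac{311}{6}$ ($T{\left(k \right)} = \left(- \frac{1}{6}\right) 311 = - \frac{311}{6}$)
$T{\left(-1231 \right)} - 79 t{\left(Q{\left(5 \right)} \right)} 2 = - \frac{311}{6} - 79 \left(-1 + 5 \left(5 + 5\right) + \left(5 \left(5 + 5\right)\right)^{2}\right) 2 = - \frac{311}{6} - 79 \left(-1 + 5 \cdot 10 + \left(5 \cdot 10\right)^{2}\right) 2 = - \frac{311}{6} - 79 \left(-1 + 50 + 50^{2}\right) 2 = - \frac{311}{6} - 79 \left(-1 + 50 + 2500\right) 2 = - \frac{311}{6} - 79 \cdot 2549 \cdot 2 = - \frac{311}{6} - 201371 \cdot 2 = - \frac{311}{6} - 402742 = - \frac{2416763}{6}$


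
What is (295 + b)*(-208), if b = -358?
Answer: 13104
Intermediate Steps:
(295 + b)*(-208) = (295 - 358)*(-208) = -63*(-208) = 13104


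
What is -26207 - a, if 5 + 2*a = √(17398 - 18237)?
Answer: -52409/2 - I*√839/2 ≈ -26205.0 - 14.483*I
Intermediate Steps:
a = -5/2 + I*√839/2 (a = -5/2 + √(17398 - 18237)/2 = -5/2 + √(-839)/2 = -5/2 + (I*√839)/2 = -5/2 + I*√839/2 ≈ -2.5 + 14.483*I)
-26207 - a = -26207 - (-5/2 + I*√839/2) = -26207 + (5/2 - I*√839/2) = -52409/2 - I*√839/2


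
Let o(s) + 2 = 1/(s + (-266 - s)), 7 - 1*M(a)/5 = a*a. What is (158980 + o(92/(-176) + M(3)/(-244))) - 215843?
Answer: -15126091/266 ≈ -56865.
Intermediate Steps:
M(a) = 35 - 5*a² (M(a) = 35 - 5*a*a = 35 - 5*a²)
o(s) = -533/266 (o(s) = -2 + 1/(s + (-266 - s)) = -2 + 1/(-266) = -2 - 1/266 = -533/266)
(158980 + o(92/(-176) + M(3)/(-244))) - 215843 = (158980 - 533/266) - 215843 = 42288147/266 - 215843 = -15126091/266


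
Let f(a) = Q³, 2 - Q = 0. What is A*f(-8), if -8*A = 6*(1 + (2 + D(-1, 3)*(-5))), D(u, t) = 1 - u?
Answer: 42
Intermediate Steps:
Q = 2 (Q = 2 - 1*0 = 2 + 0 = 2)
f(a) = 8 (f(a) = 2³ = 8)
A = 21/4 (A = -3*(1 + (2 + (1 - 1*(-1))*(-5)))/4 = -3*(1 + (2 + (1 + 1)*(-5)))/4 = -3*(1 + (2 + 2*(-5)))/4 = -3*(1 + (2 - 10))/4 = -3*(1 - 8)/4 = -3*(-7)/4 = -⅛*(-42) = 21/4 ≈ 5.2500)
A*f(-8) = (21/4)*8 = 42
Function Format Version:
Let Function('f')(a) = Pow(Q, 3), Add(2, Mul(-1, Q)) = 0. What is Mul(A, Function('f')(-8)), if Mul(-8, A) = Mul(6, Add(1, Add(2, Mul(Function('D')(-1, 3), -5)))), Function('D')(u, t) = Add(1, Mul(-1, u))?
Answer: 42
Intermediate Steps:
Q = 2 (Q = Add(2, Mul(-1, 0)) = Add(2, 0) = 2)
Function('f')(a) = 8 (Function('f')(a) = Pow(2, 3) = 8)
A = Rational(21, 4) (A = Mul(Rational(-1, 8), Mul(6, Add(1, Add(2, Mul(Add(1, Mul(-1, -1)), -5))))) = Mul(Rational(-1, 8), Mul(6, Add(1, Add(2, Mul(Add(1, 1), -5))))) = Mul(Rational(-1, 8), Mul(6, Add(1, Add(2, Mul(2, -5))))) = Mul(Rational(-1, 8), Mul(6, Add(1, Add(2, -10)))) = Mul(Rational(-1, 8), Mul(6, Add(1, -8))) = Mul(Rational(-1, 8), Mul(6, -7)) = Mul(Rational(-1, 8), -42) = Rational(21, 4) ≈ 5.2500)
Mul(A, Function('f')(-8)) = Mul(Rational(21, 4), 8) = 42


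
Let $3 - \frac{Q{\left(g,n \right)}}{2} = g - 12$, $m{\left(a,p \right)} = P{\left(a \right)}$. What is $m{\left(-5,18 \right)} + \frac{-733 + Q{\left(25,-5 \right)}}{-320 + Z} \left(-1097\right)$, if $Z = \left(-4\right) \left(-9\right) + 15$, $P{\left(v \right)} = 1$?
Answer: $- \frac{825772}{269} \approx -3069.8$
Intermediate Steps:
$m{\left(a,p \right)} = 1$
$Z = 51$ ($Z = 36 + 15 = 51$)
$Q{\left(g,n \right)} = 30 - 2 g$ ($Q{\left(g,n \right)} = 6 - 2 \left(g - 12\right) = 6 - 2 \left(-12 + g\right) = 6 - \left(-24 + 2 g\right) = 30 - 2 g$)
$m{\left(-5,18 \right)} + \frac{-733 + Q{\left(25,-5 \right)}}{-320 + Z} \left(-1097\right) = 1 + \frac{-733 + \left(30 - 50\right)}{-320 + 51} \left(-1097\right) = 1 + \frac{-733 + \left(30 - 50\right)}{-269} \left(-1097\right) = 1 + \left(-733 - 20\right) \left(- \frac{1}{269}\right) \left(-1097\right) = 1 + \left(-753\right) \left(- \frac{1}{269}\right) \left(-1097\right) = 1 + \frac{753}{269} \left(-1097\right) = 1 - \frac{826041}{269} = - \frac{825772}{269}$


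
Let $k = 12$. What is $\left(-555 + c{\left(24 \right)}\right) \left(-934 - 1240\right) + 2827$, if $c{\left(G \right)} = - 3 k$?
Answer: $1287661$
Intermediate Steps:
$c{\left(G \right)} = -36$ ($c{\left(G \right)} = \left(-3\right) 12 = -36$)
$\left(-555 + c{\left(24 \right)}\right) \left(-934 - 1240\right) + 2827 = \left(-555 - 36\right) \left(-934 - 1240\right) + 2827 = \left(-591\right) \left(-2174\right) + 2827 = 1284834 + 2827 = 1287661$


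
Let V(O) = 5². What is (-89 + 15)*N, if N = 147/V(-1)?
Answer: -10878/25 ≈ -435.12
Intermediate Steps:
V(O) = 25
N = 147/25 ≈ 5.8800
(-89 + 15)*N = (-89 + 15)*(147/25) = -74*147/25 = -10878/25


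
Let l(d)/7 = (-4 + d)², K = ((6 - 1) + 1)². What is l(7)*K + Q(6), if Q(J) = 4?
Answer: 2272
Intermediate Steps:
K = 36 (K = (5 + 1)² = 6² = 36)
l(d) = 7*(-4 + d)²
l(7)*K + Q(6) = (7*(-4 + 7)²)*36 + 4 = (7*3²)*36 + 4 = (7*9)*36 + 4 = 63*36 + 4 = 2268 + 4 = 2272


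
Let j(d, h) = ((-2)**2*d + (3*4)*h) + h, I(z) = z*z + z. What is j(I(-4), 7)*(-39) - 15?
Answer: -5436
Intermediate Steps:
I(z) = z + z**2 (I(z) = z**2 + z = z + z**2)
j(d, h) = 4*d + 13*h (j(d, h) = (4*d + 12*h) + h = 4*d + 13*h)
j(I(-4), 7)*(-39) - 15 = (4*(-4*(1 - 4)) + 13*7)*(-39) - 15 = (4*(-4*(-3)) + 91)*(-39) - 15 = (4*12 + 91)*(-39) - 15 = (48 + 91)*(-39) - 15 = 139*(-39) - 15 = -5421 - 15 = -5436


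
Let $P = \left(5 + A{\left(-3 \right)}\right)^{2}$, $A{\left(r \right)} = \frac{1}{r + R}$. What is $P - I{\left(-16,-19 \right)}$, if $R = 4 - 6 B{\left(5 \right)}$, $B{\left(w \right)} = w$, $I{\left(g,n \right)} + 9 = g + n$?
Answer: $\frac{57740}{841} \approx 68.656$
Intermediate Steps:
$I{\left(g,n \right)} = -9 + g + n$ ($I{\left(g,n \right)} = -9 + \left(g + n\right) = -9 + g + n$)
$R = -26$ ($R = 4 - 6 \cdot 5 = 4 - 30 = -26$)
$A{\left(r \right)} = \frac{1}{-26 + r}$ ($A{\left(r \right)} = \frac{1}{r - 26} = \frac{1}{-26 + r}$)
$P = \frac{20736}{841}$ ($P = \left(5 + \frac{1}{-26 - 3}\right)^{2} = \left(5 + \frac{1}{-29}\right)^{2} = \left(5 - \frac{1}{29}\right)^{2} = \left(\frac{144}{29}\right)^{2} = \frac{20736}{841} \approx 24.656$)
$P - I{\left(-16,-19 \right)} = \frac{20736}{841} - \left(-9 - 16 - 19\right) = \frac{20736}{841} - -44 = \frac{20736}{841} + 44 = \frac{57740}{841}$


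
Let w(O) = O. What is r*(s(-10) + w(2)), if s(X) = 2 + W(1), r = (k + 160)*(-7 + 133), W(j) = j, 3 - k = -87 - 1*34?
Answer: 178920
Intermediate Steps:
k = 124 (k = 3 - (-87 - 1*34) = 3 - (-87 - 34) = 3 - 1*(-121) = 3 + 121 = 124)
r = 35784 (r = (124 + 160)*(-7 + 133) = 284*126 = 35784)
s(X) = 3 (s(X) = 2 + 1 = 3)
r*(s(-10) + w(2)) = 35784*(3 + 2) = 35784*5 = 178920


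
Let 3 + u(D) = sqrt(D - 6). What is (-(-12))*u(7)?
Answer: -24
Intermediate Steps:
u(D) = -3 + sqrt(-6 + D) (u(D) = -3 + sqrt(D - 6) = -3 + sqrt(-6 + D))
(-(-12))*u(7) = (-(-12))*(-3 + sqrt(-6 + 7)) = (-6*(-2))*(-3 + sqrt(1)) = 12*(-3 + 1) = 12*(-2) = -24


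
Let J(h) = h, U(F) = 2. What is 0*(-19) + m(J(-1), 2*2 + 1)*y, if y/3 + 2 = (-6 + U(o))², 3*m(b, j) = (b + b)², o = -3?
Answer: 56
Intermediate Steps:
m(b, j) = 4*b²/3 (m(b, j) = (b + b)²/3 = (2*b)²/3 = (4*b²)/3 = 4*b²/3)
y = 42 (y = -6 + 3*(-6 + 2)² = -6 + 3*(-4)² = -6 + 3*16 = -6 + 48 = 42)
0*(-19) + m(J(-1), 2*2 + 1)*y = 0*(-19) + ((4/3)*(-1)²)*42 = 0 + ((4/3)*1)*42 = 0 + (4/3)*42 = 0 + 56 = 56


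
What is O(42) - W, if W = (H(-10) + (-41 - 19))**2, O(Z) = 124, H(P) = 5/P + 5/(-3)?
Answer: -134665/36 ≈ -3740.7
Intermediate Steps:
H(P) = -5/3 + 5/P (H(P) = 5/P + 5*(-1/3) = 5/P - 5/3 = -5/3 + 5/P)
W = 139129/36 (W = ((-5/3 + 5/(-10)) + (-41 - 19))**2 = ((-5/3 + 5*(-1/10)) - 60)**2 = ((-5/3 - 1/2) - 60)**2 = (-13/6 - 60)**2 = (-373/6)**2 = 139129/36 ≈ 3864.7)
O(42) - W = 124 - 1*139129/36 = 124 - 139129/36 = -134665/36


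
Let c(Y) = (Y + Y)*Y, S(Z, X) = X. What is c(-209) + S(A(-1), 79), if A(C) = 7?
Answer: 87441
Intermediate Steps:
c(Y) = 2*Y² (c(Y) = (2*Y)*Y = 2*Y²)
c(-209) + S(A(-1), 79) = 2*(-209)² + 79 = 2*43681 + 79 = 87362 + 79 = 87441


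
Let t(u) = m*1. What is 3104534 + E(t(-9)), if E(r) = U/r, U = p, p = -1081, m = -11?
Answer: 34150955/11 ≈ 3.1046e+6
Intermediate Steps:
U = -1081
t(u) = -11 (t(u) = -11*1 = -11)
E(r) = -1081/r
3104534 + E(t(-9)) = 3104534 - 1081/(-11) = 3104534 - 1081*(-1/11) = 3104534 + 1081/11 = 34150955/11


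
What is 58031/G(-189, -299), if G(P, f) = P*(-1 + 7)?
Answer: -58031/1134 ≈ -51.174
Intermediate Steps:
G(P, f) = 6*P (G(P, f) = P*6 = 6*P)
58031/G(-189, -299) = 58031/((6*(-189))) = 58031/(-1134) = 58031*(-1/1134) = -58031/1134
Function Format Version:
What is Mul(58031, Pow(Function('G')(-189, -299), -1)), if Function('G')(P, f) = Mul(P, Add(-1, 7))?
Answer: Rational(-58031, 1134) ≈ -51.174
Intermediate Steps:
Function('G')(P, f) = Mul(6, P) (Function('G')(P, f) = Mul(P, 6) = Mul(6, P))
Mul(58031, Pow(Function('G')(-189, -299), -1)) = Mul(58031, Pow(Mul(6, -189), -1)) = Mul(58031, Pow(-1134, -1)) = Mul(58031, Rational(-1, 1134)) = Rational(-58031, 1134)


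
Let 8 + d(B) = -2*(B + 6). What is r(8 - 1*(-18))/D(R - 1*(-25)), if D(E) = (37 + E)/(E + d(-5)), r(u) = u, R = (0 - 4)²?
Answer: 31/3 ≈ 10.333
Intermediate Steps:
R = 16 (R = (-4)² = 16)
d(B) = -20 - 2*B (d(B) = -8 - 2*(B + 6) = -8 - 2*(6 + B) = -8 + (-12 - 2*B) = -20 - 2*B)
D(E) = (37 + E)/(-10 + E) (D(E) = (37 + E)/(E + (-20 - 2*(-5))) = (37 + E)/(E + (-20 + 10)) = (37 + E)/(E - 10) = (37 + E)/(-10 + E))
r(8 - 1*(-18))/D(R - 1*(-25)) = (8 - 1*(-18))/(((37 + (16 - 1*(-25)))/(-10 + (16 - 1*(-25))))) = (8 + 18)/(((37 + (16 + 25))/(-10 + (16 + 25)))) = 26/(((37 + 41)/(-10 + 41))) = 26/((78/31)) = 26/(((1/31)*78)) = 26/(78/31) = 26*(31/78) = 31/3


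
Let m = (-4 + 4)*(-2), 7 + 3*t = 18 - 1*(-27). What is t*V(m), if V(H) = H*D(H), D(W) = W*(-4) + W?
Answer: 0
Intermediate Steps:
D(W) = -3*W (D(W) = -4*W + W = -3*W)
t = 38/3 (t = -7/3 + (18 - 1*(-27))/3 = -7/3 + (18 + 27)/3 = -7/3 + (1/3)*45 = -7/3 + 15 = 38/3 ≈ 12.667)
m = 0 (m = 0*(-2) = 0)
V(H) = -3*H**2 (V(H) = H*(-3*H) = -3*H**2)
t*V(m) = 38*(-3*0**2)/3 = 38*(-3*0)/3 = (38/3)*0 = 0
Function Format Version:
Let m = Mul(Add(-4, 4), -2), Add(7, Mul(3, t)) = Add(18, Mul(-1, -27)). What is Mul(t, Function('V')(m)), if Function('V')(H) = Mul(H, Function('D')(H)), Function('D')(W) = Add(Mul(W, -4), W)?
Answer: 0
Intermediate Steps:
Function('D')(W) = Mul(-3, W) (Function('D')(W) = Add(Mul(-4, W), W) = Mul(-3, W))
t = Rational(38, 3) (t = Add(Rational(-7, 3), Mul(Rational(1, 3), Add(18, Mul(-1, -27)))) = Add(Rational(-7, 3), Mul(Rational(1, 3), Add(18, 27))) = Add(Rational(-7, 3), Mul(Rational(1, 3), 45)) = Add(Rational(-7, 3), 15) = Rational(38, 3) ≈ 12.667)
m = 0 (m = Mul(0, -2) = 0)
Function('V')(H) = Mul(-3, Pow(H, 2)) (Function('V')(H) = Mul(H, Mul(-3, H)) = Mul(-3, Pow(H, 2)))
Mul(t, Function('V')(m)) = Mul(Rational(38, 3), Mul(-3, Pow(0, 2))) = Mul(Rational(38, 3), Mul(-3, 0)) = Mul(Rational(38, 3), 0) = 0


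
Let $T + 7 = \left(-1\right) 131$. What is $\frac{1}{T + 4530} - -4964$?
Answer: $\frac{21801889}{4392} \approx 4964.0$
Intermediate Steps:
$T = -138$ ($T = -7 - 131 = -138$)
$\frac{1}{T + 4530} - -4964 = \frac{1}{-138 + 4530} - -4964 = \frac{1}{4392} + 4964 = \frac{21801889}{4392}$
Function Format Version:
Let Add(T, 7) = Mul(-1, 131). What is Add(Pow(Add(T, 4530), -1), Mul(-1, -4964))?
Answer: Rational(21801889, 4392) ≈ 4964.0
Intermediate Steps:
T = -138 (T = Add(-7, Mul(-1, 131)) = Add(-7, -131) = -138)
Add(Pow(Add(T, 4530), -1), Mul(-1, -4964)) = Add(Pow(Add(-138, 4530), -1), Mul(-1, -4964)) = Add(Pow(4392, -1), 4964) = Add(Rational(1, 4392), 4964) = Rational(21801889, 4392)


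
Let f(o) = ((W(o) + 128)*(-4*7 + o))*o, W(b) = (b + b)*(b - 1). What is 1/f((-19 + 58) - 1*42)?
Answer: 1/14136 ≈ 7.0741e-5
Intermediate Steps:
W(b) = 2*b*(-1 + b) (W(b) = (2*b)*(-1 + b) = 2*b*(-1 + b))
f(o) = o*(-28 + o)*(128 + 2*o*(-1 + o)) (f(o) = ((2*o*(-1 + o) + 128)*(-4*7 + o))*o = ((128 + 2*o*(-1 + o))*(-28 + o))*o = ((-28 + o)*(128 + 2*o*(-1 + o)))*o = o*(-28 + o)*(128 + 2*o*(-1 + o)))
1/f((-19 + 58) - 1*42) = 1/(2*((-19 + 58) - 1*42)*(-1792 + ((-19 + 58) - 1*42)³ - 29*((-19 + 58) - 1*42)² + 92*((-19 + 58) - 1*42))) = 1/(2*(39 - 42)*(-1792 + (39 - 42)³ - 29*(39 - 42)² + 92*(39 - 42))) = 1/(2*(-3)*(-1792 + (-3)³ - 29*(-3)² + 92*(-3))) = 1/(2*(-3)*(-1792 - 27 - 29*9 - 276)) = 1/(2*(-3)*(-1792 - 27 - 261 - 276)) = 1/(2*(-3)*(-2356)) = 1/14136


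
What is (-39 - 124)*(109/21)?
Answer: -17767/21 ≈ -846.05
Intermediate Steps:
(-39 - 124)*(109/21) = -17767/21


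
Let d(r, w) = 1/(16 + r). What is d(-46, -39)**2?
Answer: 1/900 ≈ 0.0011111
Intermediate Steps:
d(-46, -39)**2 = (1/(16 - 46))**2 = (1/(-30))**2 = (-1/30)**2 = 1/900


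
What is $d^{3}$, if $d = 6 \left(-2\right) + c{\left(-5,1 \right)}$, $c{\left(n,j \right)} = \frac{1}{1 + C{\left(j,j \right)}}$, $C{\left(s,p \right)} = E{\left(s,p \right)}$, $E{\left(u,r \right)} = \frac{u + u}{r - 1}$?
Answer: $-1728$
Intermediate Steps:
$E{\left(u,r \right)} = \frac{2 u}{-1 + r}$
$C{\left(s,p \right)} = \frac{2 s}{-1 + p}$
$c{\left(n,j \right)} = \frac{1}{1 + \frac{2 j}{-1 + j}}$
$d = -12$ ($d = 6 \left(-2\right) + \frac{-1 + 1}{-1 + 3 \cdot 1} = -12 + \frac{1}{-1 + 3} \cdot 0 = -12 + \frac{1}{2} \cdot 0 = -12 + 0 = -12$)
$d^{3} = \left(-12\right)^{3} = -1728$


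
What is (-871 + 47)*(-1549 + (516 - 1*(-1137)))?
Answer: -85696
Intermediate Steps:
(-871 + 47)*(-1549 + (516 - 1*(-1137))) = -824*(-1549 + (516 + 1137)) = -824*(-1549 + 1653) = -824*104 = -85696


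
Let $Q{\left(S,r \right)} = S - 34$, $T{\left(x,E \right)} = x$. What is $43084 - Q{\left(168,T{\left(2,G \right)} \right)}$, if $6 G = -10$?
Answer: $42950$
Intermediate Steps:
$G = - \frac{5}{3}$ ($G = \frac{1}{6} \left(-10\right) = - \frac{5}{3} \approx -1.6667$)
$Q{\left(S,r \right)} = -34 + S$ ($Q{\left(S,r \right)} = S - 34 = -34 + S$)
$43084 - Q{\left(168,T{\left(2,G \right)} \right)} = 43084 - \left(-34 + 168\right) = 43084 - 134 = 42950$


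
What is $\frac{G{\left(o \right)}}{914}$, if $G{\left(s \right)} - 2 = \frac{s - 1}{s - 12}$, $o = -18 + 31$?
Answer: $\frac{7}{457} \approx 0.015317$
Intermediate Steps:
$o = 13$
$G{\left(s \right)} = 2 + \frac{-1 + s}{-12 + s}$ ($G{\left(s \right)} = 2 + \frac{s - 1}{s - 12} = 2 + \frac{-1 + s}{-12 + s}$)
$\frac{G{\left(o \right)}}{914} = \frac{\frac{1}{-12 + 13} \left(-25 + 3 \cdot 13\right)}{914} = \frac{-25 + 39}{1} \cdot \frac{1}{914} = 1 \cdot 14 \cdot \frac{1}{914} = 14 \cdot \frac{1}{914} = \frac{7}{457}$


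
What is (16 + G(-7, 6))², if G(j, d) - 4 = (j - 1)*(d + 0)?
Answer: 784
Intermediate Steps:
G(j, d) = 4 + d*(-1 + j) (G(j, d) = 4 + (j - 1)*(d + 0) = 4 + (-1 + j)*d = 4 + d*(-1 + j))
(16 + G(-7, 6))² = (16 + (4 - 1*6 + 6*(-7)))² = (16 + (4 - 6 - 42))² = (16 - 44)² = (-28)² = 784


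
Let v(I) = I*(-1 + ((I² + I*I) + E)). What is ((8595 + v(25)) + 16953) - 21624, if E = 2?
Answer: 35199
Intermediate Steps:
v(I) = I*(1 + 2*I²) (v(I) = I*(-1 + ((I² + I*I) + 2)) = I*(-1 + ((I² + I²) + 2)) = I*(-1 + (2*I² + 2)) = I*(-1 + (2 + 2*I²)) = I*(1 + 2*I²))
((8595 + v(25)) + 16953) - 21624 = ((8595 + (25 + 2*25³)) + 16953) - 21624 = ((8595 + (25 + 2*15625)) + 16953) - 21624 = ((8595 + (25 + 31250)) + 16953) - 21624 = ((8595 + 31275) + 16953) - 21624 = (39870 + 16953) - 21624 = 56823 - 21624 = 35199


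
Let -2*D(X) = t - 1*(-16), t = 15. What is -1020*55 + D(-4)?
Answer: -112231/2 ≈ -56116.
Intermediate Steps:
D(X) = -31/2 (D(X) = -(15 - 1*(-16))/2 = -(15 + 16)/2 = -1/2*31 = -31/2)
-1020*55 + D(-4) = -1020*55 - 31/2 = -56100 - 31/2 = -112231/2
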